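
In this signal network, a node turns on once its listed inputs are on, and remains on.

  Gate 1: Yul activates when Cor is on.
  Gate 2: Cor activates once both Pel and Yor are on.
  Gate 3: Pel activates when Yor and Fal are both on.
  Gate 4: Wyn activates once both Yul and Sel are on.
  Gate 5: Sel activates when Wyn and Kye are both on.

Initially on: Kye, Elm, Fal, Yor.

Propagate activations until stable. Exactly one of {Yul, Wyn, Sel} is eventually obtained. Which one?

Yul

Gate 3: Yor and Fal on → Pel on.
Gate 2: Pel and Yor on → Cor on.
Cor is on, so Yul activates (Gate 1).
Wyn would need Yul and Sel (Gate 4), but Sel never turns on. Sel would need Wyn and Kye (Gate 5), but Wyn never turns on.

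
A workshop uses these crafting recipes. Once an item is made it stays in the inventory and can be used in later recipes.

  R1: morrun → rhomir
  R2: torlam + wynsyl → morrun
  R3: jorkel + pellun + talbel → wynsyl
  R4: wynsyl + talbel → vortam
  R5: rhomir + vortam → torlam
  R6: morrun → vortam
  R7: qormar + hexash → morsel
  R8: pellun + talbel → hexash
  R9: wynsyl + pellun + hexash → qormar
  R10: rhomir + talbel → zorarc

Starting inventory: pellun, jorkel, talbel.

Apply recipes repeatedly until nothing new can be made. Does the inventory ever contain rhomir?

rhomir would need morrun (R1), but morrun is never obtained.

No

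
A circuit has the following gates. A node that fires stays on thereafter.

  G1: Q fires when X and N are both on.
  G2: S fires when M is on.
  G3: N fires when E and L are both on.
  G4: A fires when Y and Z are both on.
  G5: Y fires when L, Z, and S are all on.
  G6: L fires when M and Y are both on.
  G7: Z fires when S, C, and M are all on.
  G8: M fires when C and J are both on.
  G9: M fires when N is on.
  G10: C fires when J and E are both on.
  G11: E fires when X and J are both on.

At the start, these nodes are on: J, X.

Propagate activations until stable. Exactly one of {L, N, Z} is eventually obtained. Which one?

G11: X and J on → E on.
G10: J and E on → C on.
C and J are on, so M fires (G8).
G2: M on → S on.
S, C, and M are on, so Z fires (G7).
L would need M and Y (G6), but Y never turns on. N would need E and L (G3), but L never turns on.

Z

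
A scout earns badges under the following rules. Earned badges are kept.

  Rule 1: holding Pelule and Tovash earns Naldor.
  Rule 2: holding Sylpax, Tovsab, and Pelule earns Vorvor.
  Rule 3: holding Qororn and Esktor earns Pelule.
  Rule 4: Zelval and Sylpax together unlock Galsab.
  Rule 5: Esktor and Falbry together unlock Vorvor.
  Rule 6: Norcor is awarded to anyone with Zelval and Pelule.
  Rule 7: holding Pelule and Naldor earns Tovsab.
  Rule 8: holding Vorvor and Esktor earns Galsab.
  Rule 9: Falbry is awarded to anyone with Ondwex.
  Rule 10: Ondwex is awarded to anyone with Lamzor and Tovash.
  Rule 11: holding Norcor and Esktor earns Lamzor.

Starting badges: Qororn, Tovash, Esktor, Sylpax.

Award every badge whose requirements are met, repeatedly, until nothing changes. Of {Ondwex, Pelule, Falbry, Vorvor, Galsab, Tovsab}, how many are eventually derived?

4

With Qororn and Esktor, Pelule is earned (Rule 3).
With Pelule and Tovash, Naldor is earned (Rule 1).
With Pelule and Naldor, Tovsab is earned (Rule 7).
With Sylpax, Tovsab, and Pelule, Vorvor is earned (Rule 2).
With Vorvor and Esktor, Galsab is earned (Rule 8).
Ondwex would need Lamzor and Tovash (Rule 10), but Lamzor is never earned.
Pelule: reached.
Falbry would need Ondwex (Rule 9), but Ondwex is never earned.
Vorvor: reached.
Galsab: reached.
Tovsab: reached.
Reached: Pelule, Vorvor, Galsab, and Tovsab — 4 of the 6.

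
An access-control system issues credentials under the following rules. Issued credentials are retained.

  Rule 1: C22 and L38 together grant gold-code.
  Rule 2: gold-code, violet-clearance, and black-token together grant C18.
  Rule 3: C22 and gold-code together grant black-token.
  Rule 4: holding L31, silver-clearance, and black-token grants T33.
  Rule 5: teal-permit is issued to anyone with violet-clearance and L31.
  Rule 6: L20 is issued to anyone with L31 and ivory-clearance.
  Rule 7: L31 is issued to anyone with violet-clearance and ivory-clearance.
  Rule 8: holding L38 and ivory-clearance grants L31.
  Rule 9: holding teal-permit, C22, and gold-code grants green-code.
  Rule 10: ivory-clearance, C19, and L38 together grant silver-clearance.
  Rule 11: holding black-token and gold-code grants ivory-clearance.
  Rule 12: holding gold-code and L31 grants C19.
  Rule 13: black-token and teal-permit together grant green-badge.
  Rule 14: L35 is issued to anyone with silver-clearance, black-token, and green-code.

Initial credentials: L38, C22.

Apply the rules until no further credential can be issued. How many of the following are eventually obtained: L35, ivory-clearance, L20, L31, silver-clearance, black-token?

Holding C22 and L38 grants gold-code (Rule 1).
Holding C22 and gold-code grants black-token (Rule 3).
Holding black-token and gold-code grants ivory-clearance (Rule 11).
Holding L38 and ivory-clearance grants L31 (Rule 8).
Holding L31 and ivory-clearance grants L20 (Rule 6).
Holding gold-code and L31 grants C19 (Rule 12).
Holding ivory-clearance, C19, and L38 grants silver-clearance (Rule 10).
L35 would need silver-clearance, black-token, and green-code (Rule 14), but green-code is never granted.
ivory-clearance: reached.
L20: reached.
L31: reached.
silver-clearance: reached.
black-token: reached.
Reached: ivory-clearance, L20, L31, silver-clearance, and black-token — 5 of the 6.

5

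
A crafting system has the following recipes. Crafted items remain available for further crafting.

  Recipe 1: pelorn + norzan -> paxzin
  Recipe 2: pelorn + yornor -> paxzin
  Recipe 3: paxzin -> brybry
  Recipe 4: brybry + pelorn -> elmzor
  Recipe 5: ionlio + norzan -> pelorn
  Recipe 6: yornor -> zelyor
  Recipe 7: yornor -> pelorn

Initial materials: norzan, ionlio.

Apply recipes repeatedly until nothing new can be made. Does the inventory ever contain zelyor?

No

zelyor would need yornor (Recipe 6), but yornor is never obtained.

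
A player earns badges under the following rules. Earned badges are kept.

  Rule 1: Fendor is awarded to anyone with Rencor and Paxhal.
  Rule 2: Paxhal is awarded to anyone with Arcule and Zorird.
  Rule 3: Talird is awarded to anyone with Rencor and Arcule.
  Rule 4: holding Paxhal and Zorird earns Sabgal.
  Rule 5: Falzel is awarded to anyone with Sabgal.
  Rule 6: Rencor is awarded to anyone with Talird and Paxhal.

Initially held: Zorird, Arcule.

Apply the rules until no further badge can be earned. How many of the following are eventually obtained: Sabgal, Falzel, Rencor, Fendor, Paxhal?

3

With Arcule and Zorird, Paxhal is earned (Rule 2).
With Paxhal and Zorird, Sabgal is earned (Rule 4).
With Sabgal, Falzel is earned (Rule 5).
Sabgal: reached.
Falzel: reached.
Rencor would need Talird and Paxhal (Rule 6), but Talird is never earned.
Fendor would need Rencor and Paxhal (Rule 1), but Rencor is never earned.
Paxhal: reached.
Reached: Sabgal, Falzel, and Paxhal — 3 of the 5.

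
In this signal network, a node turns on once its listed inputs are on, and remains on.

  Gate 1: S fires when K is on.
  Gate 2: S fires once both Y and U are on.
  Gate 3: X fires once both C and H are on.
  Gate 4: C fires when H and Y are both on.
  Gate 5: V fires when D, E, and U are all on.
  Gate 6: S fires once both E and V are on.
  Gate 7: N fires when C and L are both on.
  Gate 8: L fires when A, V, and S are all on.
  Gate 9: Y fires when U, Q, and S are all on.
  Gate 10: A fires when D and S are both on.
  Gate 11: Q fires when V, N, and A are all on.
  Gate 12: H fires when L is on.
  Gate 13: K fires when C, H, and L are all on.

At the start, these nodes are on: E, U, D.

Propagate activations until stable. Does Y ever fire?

No

Y would need U, Q, and S (Gate 9), but Q never turns on.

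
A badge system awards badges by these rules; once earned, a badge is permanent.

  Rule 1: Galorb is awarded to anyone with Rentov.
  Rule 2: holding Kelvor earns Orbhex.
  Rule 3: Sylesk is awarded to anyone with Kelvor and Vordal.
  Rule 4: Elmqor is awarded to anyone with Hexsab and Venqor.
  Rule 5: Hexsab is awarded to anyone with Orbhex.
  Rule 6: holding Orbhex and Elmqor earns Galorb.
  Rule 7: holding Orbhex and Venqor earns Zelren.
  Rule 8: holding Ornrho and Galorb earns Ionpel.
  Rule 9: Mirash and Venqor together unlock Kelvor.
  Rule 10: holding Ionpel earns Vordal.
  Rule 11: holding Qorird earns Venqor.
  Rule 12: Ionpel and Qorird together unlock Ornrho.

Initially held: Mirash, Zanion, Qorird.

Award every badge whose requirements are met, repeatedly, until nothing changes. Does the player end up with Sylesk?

Sylesk would need Kelvor and Vordal (Rule 3), but Vordal is never earned.

No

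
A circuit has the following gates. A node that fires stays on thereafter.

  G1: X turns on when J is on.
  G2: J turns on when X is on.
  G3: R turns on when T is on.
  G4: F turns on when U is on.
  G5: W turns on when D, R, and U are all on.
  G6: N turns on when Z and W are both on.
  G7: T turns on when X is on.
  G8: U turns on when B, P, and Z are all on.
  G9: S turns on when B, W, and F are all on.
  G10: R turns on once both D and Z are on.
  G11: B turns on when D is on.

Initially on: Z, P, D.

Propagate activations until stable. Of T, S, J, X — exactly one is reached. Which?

G10: D and Z on → R on.
G11: D on → B on.
G8: B, P, and Z on → U on.
D, R, and U are on, so W turns on (G5).
G4: U on → F on.
B, W, and F are on, so S turns on (G9).
J would need X (G2), but X never turns on. T would need X (G7), but X never turns on. X would need J (G1), but J never turns on.

S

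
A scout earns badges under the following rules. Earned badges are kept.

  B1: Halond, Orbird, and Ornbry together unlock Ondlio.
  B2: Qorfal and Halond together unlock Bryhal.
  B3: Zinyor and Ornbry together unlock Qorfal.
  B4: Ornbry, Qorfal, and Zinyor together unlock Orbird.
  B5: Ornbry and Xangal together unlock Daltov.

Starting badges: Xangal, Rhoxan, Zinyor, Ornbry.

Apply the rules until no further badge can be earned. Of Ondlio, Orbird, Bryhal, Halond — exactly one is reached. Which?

With Zinyor and Ornbry, Qorfal is earned (B3).
With Ornbry, Qorfal, and Zinyor, Orbird is earned (B4).
Bryhal would need Qorfal and Halond (B2), but Halond is never earned. Ondlio would need Halond, Orbird, and Ornbry (B1), but Halond is never earned. No rule produces Halond, and it is not given.

Orbird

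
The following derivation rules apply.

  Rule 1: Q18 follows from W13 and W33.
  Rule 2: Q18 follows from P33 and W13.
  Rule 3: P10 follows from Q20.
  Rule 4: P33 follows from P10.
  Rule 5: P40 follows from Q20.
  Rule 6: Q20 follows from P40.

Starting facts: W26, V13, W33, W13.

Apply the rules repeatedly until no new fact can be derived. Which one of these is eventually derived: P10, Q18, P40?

Q18

From W13 and W33, Rule 1 gives Q18.
P40 would need Q20 (Rule 5), but Q20 is never established. P10 would need Q20 (Rule 3), but Q20 is never established.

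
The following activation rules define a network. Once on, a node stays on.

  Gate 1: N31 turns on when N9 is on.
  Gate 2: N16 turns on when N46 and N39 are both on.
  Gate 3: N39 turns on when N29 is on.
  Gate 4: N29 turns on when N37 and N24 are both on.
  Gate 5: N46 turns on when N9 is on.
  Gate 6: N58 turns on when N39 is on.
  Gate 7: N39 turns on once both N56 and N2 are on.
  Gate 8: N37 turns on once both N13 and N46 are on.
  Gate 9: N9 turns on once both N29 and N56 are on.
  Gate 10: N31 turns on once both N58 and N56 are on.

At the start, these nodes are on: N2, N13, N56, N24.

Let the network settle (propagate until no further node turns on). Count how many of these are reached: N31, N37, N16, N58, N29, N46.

Gate 7: N56 and N2 on → N39 on.
N39 is on, so N58 turns on (Gate 6).
Gate 10: N58 and N56 on → N31 on.
N31: reached.
N37 would need N13 and N46 (Gate 8), but N46 never turns on.
N16 would need N46 and N39 (Gate 2), but N46 never turns on.
N58: reached.
N29 would need N37 and N24 (Gate 4), but N37 never turns on.
N46 would need N9 (Gate 5), but N9 never turns on.
Reached: N31 and N58 — 2 of the 6.

2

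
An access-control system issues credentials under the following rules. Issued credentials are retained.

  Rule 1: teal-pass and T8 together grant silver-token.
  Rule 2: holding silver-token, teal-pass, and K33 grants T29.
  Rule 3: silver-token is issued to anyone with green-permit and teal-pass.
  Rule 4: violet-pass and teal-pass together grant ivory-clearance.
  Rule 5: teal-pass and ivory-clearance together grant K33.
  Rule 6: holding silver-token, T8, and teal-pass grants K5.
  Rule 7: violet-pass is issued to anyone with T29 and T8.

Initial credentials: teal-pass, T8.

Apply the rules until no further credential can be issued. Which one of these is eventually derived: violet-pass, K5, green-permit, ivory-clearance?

Holding teal-pass and T8 grants silver-token (Rule 1).
Holding silver-token, T8, and teal-pass grants K5 (Rule 6).
ivory-clearance would need violet-pass and teal-pass (Rule 4), but violet-pass is never granted. violet-pass would need T29 and T8 (Rule 7), but T29 is never granted. No rule produces green-permit, and it is not given.

K5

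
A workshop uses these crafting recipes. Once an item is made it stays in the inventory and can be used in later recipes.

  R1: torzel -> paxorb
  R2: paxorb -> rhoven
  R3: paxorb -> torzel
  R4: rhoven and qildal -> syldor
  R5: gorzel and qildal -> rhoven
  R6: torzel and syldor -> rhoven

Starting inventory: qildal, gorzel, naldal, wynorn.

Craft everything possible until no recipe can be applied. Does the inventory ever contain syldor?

Yes

Using R5, gorzel and qildal make rhoven.
Using R4, rhoven and qildal make syldor.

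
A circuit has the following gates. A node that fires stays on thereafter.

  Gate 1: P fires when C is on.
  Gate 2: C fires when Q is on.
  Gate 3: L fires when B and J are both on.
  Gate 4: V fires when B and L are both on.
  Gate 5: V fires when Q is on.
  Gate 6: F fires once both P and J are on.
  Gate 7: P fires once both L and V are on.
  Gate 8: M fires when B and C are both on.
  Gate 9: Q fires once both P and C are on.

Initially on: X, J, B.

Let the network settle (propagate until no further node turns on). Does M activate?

M would need B and C (Gate 8), but C never turns on.

No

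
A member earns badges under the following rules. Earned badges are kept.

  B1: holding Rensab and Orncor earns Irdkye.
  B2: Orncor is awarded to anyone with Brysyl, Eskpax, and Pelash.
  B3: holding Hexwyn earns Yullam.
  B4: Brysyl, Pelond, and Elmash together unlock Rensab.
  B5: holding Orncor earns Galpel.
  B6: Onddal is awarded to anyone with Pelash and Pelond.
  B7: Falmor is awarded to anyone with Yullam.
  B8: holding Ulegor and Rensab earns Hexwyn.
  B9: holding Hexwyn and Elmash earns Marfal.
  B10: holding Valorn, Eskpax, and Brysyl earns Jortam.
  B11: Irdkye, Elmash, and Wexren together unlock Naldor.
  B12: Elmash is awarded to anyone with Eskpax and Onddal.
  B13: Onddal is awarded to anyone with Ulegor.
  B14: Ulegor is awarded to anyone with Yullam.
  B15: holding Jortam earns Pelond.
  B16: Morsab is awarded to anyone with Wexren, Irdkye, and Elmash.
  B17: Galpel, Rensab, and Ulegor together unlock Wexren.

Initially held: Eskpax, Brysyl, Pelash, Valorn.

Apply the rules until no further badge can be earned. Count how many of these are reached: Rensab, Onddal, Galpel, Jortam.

With Brysyl, Eskpax, and Pelash, Orncor is earned (B2).
With Valorn, Eskpax, and Brysyl, Jortam is earned (B10).
With Jortam, Pelond is earned (B15).
With Orncor, Galpel is earned (B5).
With Pelash and Pelond, Onddal is earned (B6).
With Eskpax and Onddal, Elmash is earned (B12).
With Brysyl, Pelond, and Elmash, Rensab is earned (B4).
Rensab: reached.
Onddal: reached.
Galpel: reached.
Jortam: reached.
All 4 are reached.

4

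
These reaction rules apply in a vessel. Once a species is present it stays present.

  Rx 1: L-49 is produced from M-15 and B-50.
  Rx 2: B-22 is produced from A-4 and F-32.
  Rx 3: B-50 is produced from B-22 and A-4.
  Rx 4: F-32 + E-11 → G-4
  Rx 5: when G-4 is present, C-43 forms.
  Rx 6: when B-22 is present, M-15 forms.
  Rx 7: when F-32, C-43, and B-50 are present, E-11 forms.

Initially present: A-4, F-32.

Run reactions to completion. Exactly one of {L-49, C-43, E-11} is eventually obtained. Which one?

A-4 and F-32 present → B-22 forms (Rx 2).
B-22 and A-4 present → B-50 forms (Rx 3).
B-22 present → M-15 forms (Rx 6).
M-15 and B-50 present → L-49 forms (Rx 1).
E-11 would need F-32, C-43, and B-50 (Rx 7), but C-43 never forms. C-43 would need G-4 (Rx 5), but G-4 never forms.

L-49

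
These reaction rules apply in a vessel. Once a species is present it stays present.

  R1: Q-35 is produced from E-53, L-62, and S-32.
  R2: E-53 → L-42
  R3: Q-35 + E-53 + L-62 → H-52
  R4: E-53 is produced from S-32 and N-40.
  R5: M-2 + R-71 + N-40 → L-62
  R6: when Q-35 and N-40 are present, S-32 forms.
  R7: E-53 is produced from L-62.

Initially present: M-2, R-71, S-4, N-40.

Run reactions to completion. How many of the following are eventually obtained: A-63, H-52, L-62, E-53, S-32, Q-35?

2

M-2, R-71, and N-40 present → L-62 forms (R5).
L-62 present → E-53 forms (R7).
No rule produces A-63, and it is not given.
H-52 would need Q-35, E-53, and L-62 (R3), but Q-35 never forms.
L-62: reached.
E-53: reached.
S-32 would need Q-35 and N-40 (R6), but Q-35 never forms.
Q-35 would need E-53, L-62, and S-32 (R1), but S-32 never forms.
Reached: L-62 and E-53 — 2 of the 6.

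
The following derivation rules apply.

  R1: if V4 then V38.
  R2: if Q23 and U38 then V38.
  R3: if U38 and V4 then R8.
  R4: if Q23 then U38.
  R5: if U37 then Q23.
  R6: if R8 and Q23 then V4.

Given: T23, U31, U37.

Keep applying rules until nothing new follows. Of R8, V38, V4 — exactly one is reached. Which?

V38

U37 holds, so Q23 follows (R5).
Q23 holds, so U38 follows (R4).
Q23 and U38 hold, so V38 follows (R2).
V4 would need R8 and Q23 (R6), but R8 is never established. R8 would need U38 and V4 (R3), but V4 is never established.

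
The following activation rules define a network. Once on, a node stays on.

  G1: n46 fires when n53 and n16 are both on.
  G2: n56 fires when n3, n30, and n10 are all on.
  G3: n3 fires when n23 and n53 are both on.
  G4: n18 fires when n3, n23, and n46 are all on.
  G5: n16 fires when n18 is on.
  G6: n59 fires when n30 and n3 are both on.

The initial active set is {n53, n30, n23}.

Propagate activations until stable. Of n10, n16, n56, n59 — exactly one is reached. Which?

n23 and n53 are on, so n3 fires (G3).
n30 and n3 are on, so n59 fires (G6).
No rule produces n10, and it is not given. n16 would need n18 (G5), but n18 never turns on. n56 would need n3, n30, and n10 (G2), but n10 never turns on.

n59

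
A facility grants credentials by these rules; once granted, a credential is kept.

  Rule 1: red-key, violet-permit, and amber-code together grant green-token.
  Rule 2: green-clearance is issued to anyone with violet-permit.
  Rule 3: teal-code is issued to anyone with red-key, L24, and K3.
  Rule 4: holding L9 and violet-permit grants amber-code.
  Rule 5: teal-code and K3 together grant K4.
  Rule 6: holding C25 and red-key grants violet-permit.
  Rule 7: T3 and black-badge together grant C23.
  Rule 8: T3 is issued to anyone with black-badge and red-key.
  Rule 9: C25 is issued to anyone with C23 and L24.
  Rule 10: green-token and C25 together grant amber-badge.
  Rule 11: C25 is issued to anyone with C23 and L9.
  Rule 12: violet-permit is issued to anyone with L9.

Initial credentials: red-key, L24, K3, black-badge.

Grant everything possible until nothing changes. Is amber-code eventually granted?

amber-code would need L9 and violet-permit (Rule 4), but L9 is never granted.

No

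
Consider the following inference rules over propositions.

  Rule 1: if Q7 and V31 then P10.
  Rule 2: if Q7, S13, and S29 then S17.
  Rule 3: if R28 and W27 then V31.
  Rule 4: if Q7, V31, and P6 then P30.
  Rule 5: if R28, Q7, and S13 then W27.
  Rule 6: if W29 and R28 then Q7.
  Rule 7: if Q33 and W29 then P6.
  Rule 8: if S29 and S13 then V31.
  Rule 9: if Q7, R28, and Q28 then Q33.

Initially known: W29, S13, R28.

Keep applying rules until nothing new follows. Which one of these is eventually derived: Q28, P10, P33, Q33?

P10

From W29 and R28, Rule 6 gives Q7.
From R28, Q7, and S13, Rule 5 gives W27.
From R28 and W27, Rule 3 gives V31.
Q7 and V31 hold, so P10 follows (Rule 1).
Q33 would need Q7, R28, and Q28 (Rule 9), but Q28 is never established. No rule produces Q28, and it is not given. No rule produces P33, and it is not given.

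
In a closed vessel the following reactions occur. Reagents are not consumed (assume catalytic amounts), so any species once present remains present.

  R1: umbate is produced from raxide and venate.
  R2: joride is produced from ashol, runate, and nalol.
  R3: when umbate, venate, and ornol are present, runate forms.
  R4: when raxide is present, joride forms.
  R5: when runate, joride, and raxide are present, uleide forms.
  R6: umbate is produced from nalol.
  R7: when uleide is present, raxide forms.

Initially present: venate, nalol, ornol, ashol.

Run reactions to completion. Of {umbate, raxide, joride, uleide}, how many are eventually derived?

nalol present → umbate forms (R6).
umbate, venate, and ornol present → runate forms (R3).
ashol, runate, and nalol present → joride forms (R2).
umbate: reached.
raxide would need uleide (R7), but uleide never forms.
joride: reached.
uleide would need runate, joride, and raxide (R5), but raxide never forms.
Reached: umbate and joride — 2 of the 4.

2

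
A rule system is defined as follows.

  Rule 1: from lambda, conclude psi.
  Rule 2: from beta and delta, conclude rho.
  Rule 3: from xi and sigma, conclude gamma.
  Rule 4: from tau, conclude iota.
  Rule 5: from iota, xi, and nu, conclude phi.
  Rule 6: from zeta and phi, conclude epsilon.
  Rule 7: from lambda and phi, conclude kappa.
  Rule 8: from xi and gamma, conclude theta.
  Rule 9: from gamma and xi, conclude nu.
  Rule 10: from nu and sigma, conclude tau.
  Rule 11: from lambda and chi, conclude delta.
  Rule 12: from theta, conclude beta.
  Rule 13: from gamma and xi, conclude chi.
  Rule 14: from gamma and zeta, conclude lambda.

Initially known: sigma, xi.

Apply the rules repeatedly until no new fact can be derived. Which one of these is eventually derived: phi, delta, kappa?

phi

xi and sigma hold, so gamma follows (Rule 3).
From gamma and xi, Rule 9 gives nu.
From nu and sigma, Rule 10 gives tau.
tau holds, so iota follows (Rule 4).
From iota, xi, and nu, Rule 5 gives phi.
delta would need lambda and chi (Rule 11), but lambda is never established. kappa would need lambda and phi (Rule 7), but lambda is never established.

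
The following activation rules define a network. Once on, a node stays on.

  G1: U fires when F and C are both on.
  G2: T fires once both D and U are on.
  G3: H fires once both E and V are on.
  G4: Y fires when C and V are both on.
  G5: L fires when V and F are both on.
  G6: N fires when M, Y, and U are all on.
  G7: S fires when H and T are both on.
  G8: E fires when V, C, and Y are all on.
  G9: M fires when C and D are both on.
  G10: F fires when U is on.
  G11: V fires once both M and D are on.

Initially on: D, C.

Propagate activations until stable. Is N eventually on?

No

N would need M, Y, and U (G6), but U never turns on.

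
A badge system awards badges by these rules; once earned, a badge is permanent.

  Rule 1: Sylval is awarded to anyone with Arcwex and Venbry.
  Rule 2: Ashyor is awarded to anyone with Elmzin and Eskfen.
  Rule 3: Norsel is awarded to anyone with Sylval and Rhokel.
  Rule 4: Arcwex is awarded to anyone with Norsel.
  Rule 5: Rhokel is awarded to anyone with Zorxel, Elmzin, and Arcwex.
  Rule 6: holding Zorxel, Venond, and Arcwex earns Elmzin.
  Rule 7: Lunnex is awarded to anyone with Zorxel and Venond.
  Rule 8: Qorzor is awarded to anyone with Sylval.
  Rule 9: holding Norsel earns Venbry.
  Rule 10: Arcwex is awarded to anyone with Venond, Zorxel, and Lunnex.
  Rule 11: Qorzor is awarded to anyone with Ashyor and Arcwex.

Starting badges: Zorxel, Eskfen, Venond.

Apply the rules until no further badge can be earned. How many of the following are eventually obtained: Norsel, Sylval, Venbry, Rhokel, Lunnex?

2

With Zorxel and Venond, Lunnex is earned (Rule 7).
With Venond, Zorxel, and Lunnex, Arcwex is earned (Rule 10).
With Zorxel, Venond, and Arcwex, Elmzin is earned (Rule 6).
With Zorxel, Elmzin, and Arcwex, Rhokel is earned (Rule 5).
Norsel would need Sylval and Rhokel (Rule 3), but Sylval is never earned.
Sylval would need Arcwex and Venbry (Rule 1), but Venbry is never earned.
Venbry would need Norsel (Rule 9), but Norsel is never earned.
Rhokel: reached.
Lunnex: reached.
Reached: Rhokel and Lunnex — 2 of the 5.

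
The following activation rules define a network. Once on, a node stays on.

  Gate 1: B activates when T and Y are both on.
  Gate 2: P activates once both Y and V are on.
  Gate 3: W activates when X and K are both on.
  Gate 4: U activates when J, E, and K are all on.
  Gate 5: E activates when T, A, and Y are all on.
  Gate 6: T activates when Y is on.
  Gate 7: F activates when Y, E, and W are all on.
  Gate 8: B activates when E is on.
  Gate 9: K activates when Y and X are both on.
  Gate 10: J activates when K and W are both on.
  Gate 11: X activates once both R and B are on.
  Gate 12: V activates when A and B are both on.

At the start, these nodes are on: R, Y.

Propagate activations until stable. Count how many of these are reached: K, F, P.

Y is on, so T activates (Gate 6).
Gate 1: T and Y on → B on.
Gate 11: R and B on → X on.
Gate 9: Y and X on → K on.
K: reached.
F would need Y, E, and W (Gate 7), but E never turns on.
P would need Y and V (Gate 2), but V never turns on.
Reached: K — 1 of the 3.

1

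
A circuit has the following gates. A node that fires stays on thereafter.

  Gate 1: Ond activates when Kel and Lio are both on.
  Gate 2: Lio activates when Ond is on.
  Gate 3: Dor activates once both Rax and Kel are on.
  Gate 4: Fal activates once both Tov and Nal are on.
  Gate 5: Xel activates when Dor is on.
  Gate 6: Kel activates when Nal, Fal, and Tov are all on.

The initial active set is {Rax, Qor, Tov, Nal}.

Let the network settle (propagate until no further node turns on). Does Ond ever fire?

Ond would need Kel and Lio (Gate 1), but Lio never turns on.

No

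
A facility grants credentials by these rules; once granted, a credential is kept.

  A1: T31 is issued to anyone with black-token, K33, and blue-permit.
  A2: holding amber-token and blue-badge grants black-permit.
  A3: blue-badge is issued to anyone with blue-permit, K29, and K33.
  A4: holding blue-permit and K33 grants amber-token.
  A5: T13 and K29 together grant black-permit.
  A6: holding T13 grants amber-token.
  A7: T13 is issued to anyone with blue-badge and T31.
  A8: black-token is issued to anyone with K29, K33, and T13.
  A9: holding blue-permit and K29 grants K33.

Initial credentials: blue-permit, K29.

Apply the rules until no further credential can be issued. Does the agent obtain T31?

No

T31 would need black-token, K33, and blue-permit (A1), but black-token is never granted.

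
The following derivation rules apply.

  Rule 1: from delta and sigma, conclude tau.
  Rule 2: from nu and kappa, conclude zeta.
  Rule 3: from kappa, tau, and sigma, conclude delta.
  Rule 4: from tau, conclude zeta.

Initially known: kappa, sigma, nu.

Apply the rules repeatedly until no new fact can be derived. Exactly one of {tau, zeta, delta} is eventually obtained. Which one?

nu and kappa hold, so zeta follows (Rule 2).
tau would need delta and sigma (Rule 1), but delta is never established. delta would need kappa, tau, and sigma (Rule 3), but tau is never established.

zeta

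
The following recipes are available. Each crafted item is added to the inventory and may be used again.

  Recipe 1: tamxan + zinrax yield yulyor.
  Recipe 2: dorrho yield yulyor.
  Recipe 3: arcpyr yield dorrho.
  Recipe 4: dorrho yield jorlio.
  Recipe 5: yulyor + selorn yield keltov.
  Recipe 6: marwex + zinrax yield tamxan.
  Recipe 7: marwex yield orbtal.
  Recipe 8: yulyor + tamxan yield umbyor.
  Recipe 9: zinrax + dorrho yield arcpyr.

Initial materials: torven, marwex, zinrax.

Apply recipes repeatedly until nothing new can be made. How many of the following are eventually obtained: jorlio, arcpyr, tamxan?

Using Recipe 6, marwex and zinrax make tamxan.
jorlio would need dorrho (Recipe 4), but dorrho is never obtained.
arcpyr would need zinrax and dorrho (Recipe 9), but dorrho is never obtained.
tamxan: reached.
Reached: tamxan — 1 of the 3.

1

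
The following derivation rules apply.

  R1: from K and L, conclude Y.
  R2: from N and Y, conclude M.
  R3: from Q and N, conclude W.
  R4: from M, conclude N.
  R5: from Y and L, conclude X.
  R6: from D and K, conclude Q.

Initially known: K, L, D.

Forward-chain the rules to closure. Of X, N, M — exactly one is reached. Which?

X

K and L hold, so Y follows (R1).
Y and L hold, so X follows (R5).
M would need N and Y (R2), but N is never established. N would need M (R4), but M is never established.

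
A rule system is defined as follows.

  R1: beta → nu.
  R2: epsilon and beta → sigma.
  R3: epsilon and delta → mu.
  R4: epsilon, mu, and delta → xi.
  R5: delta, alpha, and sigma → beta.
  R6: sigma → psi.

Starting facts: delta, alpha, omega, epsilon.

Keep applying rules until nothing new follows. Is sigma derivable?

sigma would need epsilon and beta (R2), but beta is never established.

No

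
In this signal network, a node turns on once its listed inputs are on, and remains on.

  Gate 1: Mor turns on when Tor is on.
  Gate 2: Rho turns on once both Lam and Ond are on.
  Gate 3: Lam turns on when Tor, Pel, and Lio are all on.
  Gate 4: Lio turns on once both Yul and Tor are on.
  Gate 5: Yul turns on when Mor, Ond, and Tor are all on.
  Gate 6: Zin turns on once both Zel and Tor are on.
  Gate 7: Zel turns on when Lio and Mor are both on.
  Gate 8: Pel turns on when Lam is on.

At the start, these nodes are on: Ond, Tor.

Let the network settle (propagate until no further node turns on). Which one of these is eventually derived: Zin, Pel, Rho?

Tor is on, so Mor turns on (Gate 1).
Mor, Ond, and Tor are on, so Yul turns on (Gate 5).
Gate 4: Yul and Tor on → Lio on.
Lio and Mor are on, so Zel turns on (Gate 7).
Gate 6: Zel and Tor on → Zin on.
Pel would need Lam (Gate 8), but Lam never turns on. Rho would need Lam and Ond (Gate 2), but Lam never turns on.

Zin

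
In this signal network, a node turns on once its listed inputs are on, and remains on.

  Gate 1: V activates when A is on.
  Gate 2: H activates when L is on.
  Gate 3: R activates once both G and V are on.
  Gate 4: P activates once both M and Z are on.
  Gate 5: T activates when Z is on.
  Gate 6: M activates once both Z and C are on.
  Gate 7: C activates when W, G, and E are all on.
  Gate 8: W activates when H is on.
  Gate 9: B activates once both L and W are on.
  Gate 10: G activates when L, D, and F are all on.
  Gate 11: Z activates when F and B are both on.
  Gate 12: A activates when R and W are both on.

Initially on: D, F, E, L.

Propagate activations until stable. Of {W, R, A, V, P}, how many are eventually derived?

2

L, D, and F are on, so G activates (Gate 10).
Gate 2: L on → H on.
H is on, so W activates (Gate 8).
Gate 7: W, G, and E on → C on.
Gate 9: L and W on → B on.
Gate 11: F and B on → Z on.
Gate 6: Z and C on → M on.
M and Z are on, so P activates (Gate 4).
W: reached.
R would need G and V (Gate 3), but V never turns on.
A would need R and W (Gate 12), but R never turns on.
V would need A (Gate 1), but A never turns on.
P: reached.
Reached: W and P — 2 of the 5.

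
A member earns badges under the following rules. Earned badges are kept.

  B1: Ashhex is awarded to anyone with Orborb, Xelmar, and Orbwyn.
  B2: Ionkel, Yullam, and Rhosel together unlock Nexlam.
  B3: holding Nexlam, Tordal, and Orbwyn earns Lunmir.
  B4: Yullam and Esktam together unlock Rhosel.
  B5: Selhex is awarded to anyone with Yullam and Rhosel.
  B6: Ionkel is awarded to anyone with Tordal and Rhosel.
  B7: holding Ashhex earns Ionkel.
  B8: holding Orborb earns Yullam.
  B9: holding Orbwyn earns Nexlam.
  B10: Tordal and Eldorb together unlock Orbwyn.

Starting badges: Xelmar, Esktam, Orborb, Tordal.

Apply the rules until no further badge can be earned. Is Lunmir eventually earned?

No

Lunmir would need Nexlam, Tordal, and Orbwyn (B3), but Orbwyn is never earned.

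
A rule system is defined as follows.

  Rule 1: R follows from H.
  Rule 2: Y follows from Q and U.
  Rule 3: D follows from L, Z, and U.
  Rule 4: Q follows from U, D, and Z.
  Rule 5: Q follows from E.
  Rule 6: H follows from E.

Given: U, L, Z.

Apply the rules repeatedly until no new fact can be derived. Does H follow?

H would need E (Rule 6), but E is never established.

No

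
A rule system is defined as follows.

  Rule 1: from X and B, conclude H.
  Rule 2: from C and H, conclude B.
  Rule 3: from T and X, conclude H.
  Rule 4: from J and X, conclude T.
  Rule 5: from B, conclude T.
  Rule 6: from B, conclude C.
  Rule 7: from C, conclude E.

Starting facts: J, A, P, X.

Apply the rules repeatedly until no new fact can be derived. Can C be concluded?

C would need B (Rule 6), but B is never established.

No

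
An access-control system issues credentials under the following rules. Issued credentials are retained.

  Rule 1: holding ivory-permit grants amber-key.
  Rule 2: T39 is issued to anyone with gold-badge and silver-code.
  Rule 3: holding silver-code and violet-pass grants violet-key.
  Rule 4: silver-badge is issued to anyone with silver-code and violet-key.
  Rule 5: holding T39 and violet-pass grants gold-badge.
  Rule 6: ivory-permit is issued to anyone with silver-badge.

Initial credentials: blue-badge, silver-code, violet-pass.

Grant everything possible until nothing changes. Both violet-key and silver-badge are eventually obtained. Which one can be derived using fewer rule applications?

violet-key

violet-key: Holding silver-code and violet-pass grants violet-key (Rule 3). [1 rule application]
silver-badge: Holding silver-code and violet-pass grants violet-key (Rule 3). Holding silver-code and violet-key grants silver-badge (Rule 4). [2 rule applications]
violet-key needs fewer.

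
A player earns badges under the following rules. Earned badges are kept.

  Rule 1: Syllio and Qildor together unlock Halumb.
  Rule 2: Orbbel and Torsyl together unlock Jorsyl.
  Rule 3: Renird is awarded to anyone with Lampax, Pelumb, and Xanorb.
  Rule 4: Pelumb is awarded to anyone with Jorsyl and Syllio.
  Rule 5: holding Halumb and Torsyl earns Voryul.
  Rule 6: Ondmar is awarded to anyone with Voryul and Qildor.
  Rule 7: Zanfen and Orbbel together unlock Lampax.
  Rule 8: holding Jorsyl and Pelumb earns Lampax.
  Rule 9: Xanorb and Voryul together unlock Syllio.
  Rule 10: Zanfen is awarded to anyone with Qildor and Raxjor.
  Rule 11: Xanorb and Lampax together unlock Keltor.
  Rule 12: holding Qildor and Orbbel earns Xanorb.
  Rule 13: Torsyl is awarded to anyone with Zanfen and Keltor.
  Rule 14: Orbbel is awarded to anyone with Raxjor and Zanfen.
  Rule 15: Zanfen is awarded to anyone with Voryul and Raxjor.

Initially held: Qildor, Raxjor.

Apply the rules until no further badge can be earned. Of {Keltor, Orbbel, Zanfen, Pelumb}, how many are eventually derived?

With Qildor and Raxjor, Zanfen is earned (Rule 10).
With Raxjor and Zanfen, Orbbel is earned (Rule 14).
With Qildor and Orbbel, Xanorb is earned (Rule 12).
With Zanfen and Orbbel, Lampax is earned (Rule 7).
With Xanorb and Lampax, Keltor is earned (Rule 11).
Keltor: reached.
Orbbel: reached.
Zanfen: reached.
Pelumb would need Jorsyl and Syllio (Rule 4), but Syllio is never earned.
Reached: Keltor, Orbbel, and Zanfen — 3 of the 4.

3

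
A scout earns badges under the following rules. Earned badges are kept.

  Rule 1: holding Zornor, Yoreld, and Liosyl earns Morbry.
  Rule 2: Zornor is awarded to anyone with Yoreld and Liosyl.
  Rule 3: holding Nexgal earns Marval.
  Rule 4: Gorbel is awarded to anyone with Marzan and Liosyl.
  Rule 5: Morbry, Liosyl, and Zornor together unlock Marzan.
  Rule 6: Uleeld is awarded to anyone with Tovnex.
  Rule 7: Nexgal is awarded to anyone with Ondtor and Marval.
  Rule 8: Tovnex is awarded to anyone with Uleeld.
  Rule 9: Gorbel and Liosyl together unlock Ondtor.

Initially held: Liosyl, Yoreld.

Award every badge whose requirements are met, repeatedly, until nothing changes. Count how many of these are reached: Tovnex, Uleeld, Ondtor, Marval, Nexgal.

1

With Yoreld and Liosyl, Zornor is earned (Rule 2).
With Zornor, Yoreld, and Liosyl, Morbry is earned (Rule 1).
With Morbry, Liosyl, and Zornor, Marzan is earned (Rule 5).
With Marzan and Liosyl, Gorbel is earned (Rule 4).
With Gorbel and Liosyl, Ondtor is earned (Rule 9).
Tovnex would need Uleeld (Rule 8), but Uleeld is never earned.
Uleeld would need Tovnex (Rule 6), but Tovnex is never earned.
Ondtor: reached.
Marval would need Nexgal (Rule 3), but Nexgal is never earned.
Nexgal would need Ondtor and Marval (Rule 7), but Marval is never earned.
Reached: Ondtor — 1 of the 5.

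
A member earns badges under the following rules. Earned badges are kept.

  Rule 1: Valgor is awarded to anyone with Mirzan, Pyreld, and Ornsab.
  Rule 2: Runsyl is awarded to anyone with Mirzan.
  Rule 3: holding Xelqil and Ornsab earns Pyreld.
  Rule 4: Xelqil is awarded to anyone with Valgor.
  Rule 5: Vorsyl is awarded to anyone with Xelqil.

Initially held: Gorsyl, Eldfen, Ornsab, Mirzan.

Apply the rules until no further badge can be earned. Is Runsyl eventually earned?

With Mirzan, Runsyl is earned (Rule 2).

Yes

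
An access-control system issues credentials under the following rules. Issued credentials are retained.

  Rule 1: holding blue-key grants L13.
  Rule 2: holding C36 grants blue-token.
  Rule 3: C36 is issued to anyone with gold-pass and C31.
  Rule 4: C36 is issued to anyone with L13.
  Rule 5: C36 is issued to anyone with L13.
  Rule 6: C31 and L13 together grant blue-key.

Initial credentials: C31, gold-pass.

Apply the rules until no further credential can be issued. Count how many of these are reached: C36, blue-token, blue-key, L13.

2

Holding gold-pass and C31 grants C36 (Rule 3).
Holding C36 grants blue-token (Rule 2).
C36: reached.
blue-token: reached.
blue-key would need C31 and L13 (Rule 6), but L13 is never granted.
L13 would need blue-key (Rule 1), but blue-key is never granted.
Reached: C36 and blue-token — 2 of the 4.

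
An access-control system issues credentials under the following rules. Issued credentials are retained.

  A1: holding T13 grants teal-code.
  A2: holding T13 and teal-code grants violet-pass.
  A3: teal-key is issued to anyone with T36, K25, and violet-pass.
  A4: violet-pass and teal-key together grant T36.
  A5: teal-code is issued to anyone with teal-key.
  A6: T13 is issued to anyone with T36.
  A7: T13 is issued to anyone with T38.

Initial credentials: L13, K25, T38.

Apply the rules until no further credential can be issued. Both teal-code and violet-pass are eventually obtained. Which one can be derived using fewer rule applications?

teal-code: Holding T38 grants T13 (A7). Holding T13 grants teal-code (A1). [2 rule applications]
violet-pass: Holding T38 grants T13 (A7). Holding T13 grants teal-code (A1). Holding T13 and teal-code grants violet-pass (A2). [3 rule applications]
teal-code needs fewer.

teal-code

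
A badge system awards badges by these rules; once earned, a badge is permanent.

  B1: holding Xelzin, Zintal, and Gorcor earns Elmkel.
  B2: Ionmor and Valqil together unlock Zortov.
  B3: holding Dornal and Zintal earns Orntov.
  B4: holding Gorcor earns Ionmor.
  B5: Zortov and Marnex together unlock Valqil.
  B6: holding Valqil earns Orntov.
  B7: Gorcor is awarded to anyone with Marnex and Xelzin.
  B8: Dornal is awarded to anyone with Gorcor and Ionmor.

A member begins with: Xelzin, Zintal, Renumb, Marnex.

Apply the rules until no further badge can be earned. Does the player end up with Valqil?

No

Valqil would need Zortov and Marnex (B5), but Zortov is never earned.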